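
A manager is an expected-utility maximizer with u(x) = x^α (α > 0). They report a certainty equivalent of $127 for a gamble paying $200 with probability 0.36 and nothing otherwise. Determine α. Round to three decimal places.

Since u(0) = 0, the lottery's EU is 0.36·200^α.
Indifference: 127^α = 0.36·200^α, so (127/200)^α = 0.36.
Take logs: α = ln 0.36 / ln(127/200) ≈ 2.24969.

α ≈ 2.250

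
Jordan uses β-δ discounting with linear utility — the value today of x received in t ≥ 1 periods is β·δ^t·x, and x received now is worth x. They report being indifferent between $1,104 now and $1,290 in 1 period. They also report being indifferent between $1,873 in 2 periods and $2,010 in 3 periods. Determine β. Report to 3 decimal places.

β ≈ 0.918

The second indifference involves only future payoffs, so β cancels: β·δ^2·1873 = β·δ^3·2010, giving δ = 1873/2010 = 0.93184.
The first indifference: 1104 = β·δ·1290, so β = 1104/(δ·1290) = 1104/(0.93184·1290) ≈ 0.918.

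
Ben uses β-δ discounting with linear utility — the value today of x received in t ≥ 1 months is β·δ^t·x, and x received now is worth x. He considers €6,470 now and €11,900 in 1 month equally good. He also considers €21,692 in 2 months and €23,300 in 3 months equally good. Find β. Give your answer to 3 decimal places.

β ≈ 0.584

Both payoffs in the second observation are in the future, so β drops out: δ^2·21692 = δ^3·23300 ⇒ δ = 21692/23300 = 0.93099.
Now use the now-vs-future pair: 6470 = β·δ·11900 gives β = 6470/(0.93099·11900) ≈ 0.584.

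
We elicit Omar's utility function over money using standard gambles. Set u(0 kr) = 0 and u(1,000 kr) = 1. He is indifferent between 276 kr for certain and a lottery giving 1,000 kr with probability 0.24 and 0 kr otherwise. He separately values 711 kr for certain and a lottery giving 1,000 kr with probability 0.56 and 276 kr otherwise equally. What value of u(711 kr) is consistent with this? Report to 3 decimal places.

0.666

First, u(276 kr) = 0.24·u(1,000 kr) + 0.76·u(0 kr) = 0.24.
The second indifference gives u(711 kr) = 0.56·u(1,000 kr) + 0.44·u(276 kr) = 0.56·1.00 + 0.44·0.24 = 0.6656.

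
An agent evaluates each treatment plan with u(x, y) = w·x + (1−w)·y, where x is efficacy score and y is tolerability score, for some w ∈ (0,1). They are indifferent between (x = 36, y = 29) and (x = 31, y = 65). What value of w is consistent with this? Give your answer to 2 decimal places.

u(36,29) = u(31,65) means w·36 + (1−w)·29 = w·31 + (1−w)·65.
Collecting terms: w·5 = (1−w)·36.
So w/(1−w) = 36/5 = 7.2000, giving w = 36/(5+36) = 0.88.

w = 0.88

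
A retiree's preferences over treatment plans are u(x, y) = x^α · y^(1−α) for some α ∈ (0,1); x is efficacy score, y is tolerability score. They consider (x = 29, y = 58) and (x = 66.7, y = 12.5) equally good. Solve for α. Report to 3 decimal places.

Indifference: 29^α · 58^(1−α) = 66.7^α · 12.5^(1−α).
(29/66.7)^α = (12.5/58)^(1−α); take logs: α·ln(29/66.7) = (1−α)·ln(12.5/58), i.e. α·-0.832909 = (1−α)·-1.534714.
Thus α·(-2.367623) = -1.534714, so α = -1.534714/-2.367623 ≈ 0.648.

α ≈ 0.648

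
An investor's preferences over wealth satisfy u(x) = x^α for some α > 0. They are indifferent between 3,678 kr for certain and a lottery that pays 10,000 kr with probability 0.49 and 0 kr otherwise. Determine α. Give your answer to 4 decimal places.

EU(lottery) = 0.49·10000^α + 0.51·0 = 0.49·10000^α.
Indifference: 3678^α = 0.49·10000^α, so (3678/10000)^α = 0.49.
Taking logs: α·ln(3678/10000) = ln(0.49), so α = -0.7133499 / -1.0002160 ≈ 0.7132.

α ≈ 0.7132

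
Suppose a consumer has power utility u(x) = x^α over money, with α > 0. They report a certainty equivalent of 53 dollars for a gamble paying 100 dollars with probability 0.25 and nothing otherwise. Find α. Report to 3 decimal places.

α ≈ 2.184

Since u(0) = 0, the lottery's EU is 0.25·100^α.
Indifference: 53^α = 0.25·100^α, so (53/100)^α = 0.25.
α = ln(0.25) / ln(53/100) = -1.386294/-0.634878 ≈ 2.184.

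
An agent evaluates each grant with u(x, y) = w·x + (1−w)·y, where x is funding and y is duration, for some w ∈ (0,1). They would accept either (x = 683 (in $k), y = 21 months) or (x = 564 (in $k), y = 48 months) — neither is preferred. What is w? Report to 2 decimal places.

w = 0.18

Indifference: w·683 + (1−w)·21 = w·564 + (1−w)·48.
w·(683−564) = (1−w)·(48−21), i.e. w·119 = (1−w)·27.
So w/(1−w) = 27/119 = 0.2269, giving w = 27/(119+27) = 0.18.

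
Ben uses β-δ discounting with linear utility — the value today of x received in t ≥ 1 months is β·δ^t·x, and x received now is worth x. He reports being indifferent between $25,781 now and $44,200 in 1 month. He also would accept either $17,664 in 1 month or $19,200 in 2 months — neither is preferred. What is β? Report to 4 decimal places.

Both payoffs in the second observation are in the future, so β drops out: δ^1·17664 = δ^2·19200 ⇒ δ = 17664/19200 = 0.92000.
Substituting δ into 25781 = β·δ·44200: β = 25781/(40664.000) ≈ 0.6340.

β ≈ 0.6340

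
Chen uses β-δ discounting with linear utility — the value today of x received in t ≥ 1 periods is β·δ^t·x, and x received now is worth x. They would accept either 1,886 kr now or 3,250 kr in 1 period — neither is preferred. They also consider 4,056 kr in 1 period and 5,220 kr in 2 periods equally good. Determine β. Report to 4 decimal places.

β ≈ 0.7468

From the later pair, β·δ^1·4056 = β·δ^2·5220; dividing through, δ = 4056/5220 = 0.77701.
The first indifference: 1886 = β·δ·3250, so β = 1886/(δ·3250) = 1886/(0.77701·3250) ≈ 0.7468.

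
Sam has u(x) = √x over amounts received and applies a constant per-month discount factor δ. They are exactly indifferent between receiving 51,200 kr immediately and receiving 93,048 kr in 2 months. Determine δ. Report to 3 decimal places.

Indifference means u(51200) = δ^2 · u(93048), so δ^2 = u(51200)/u(93048).
With u(x) = √x: δ^2 = √51200/√93048 = √(51200/93048) = 0.74179.
Taking the square root: δ = 0.74179^(1/2) ≈ 0.861.

δ ≈ 0.861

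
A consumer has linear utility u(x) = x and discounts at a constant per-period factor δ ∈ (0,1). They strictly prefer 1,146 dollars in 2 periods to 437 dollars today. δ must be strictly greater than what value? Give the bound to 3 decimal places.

δ > 0.618

Comparing present values: 437 < δ^2·1146.
Hence δ^2 > 437/1146 = 0.38133, and x ↦ x^(1/2) is increasing on (0,∞).
δ > (437/1146)^(1/2) ≈ 0.618.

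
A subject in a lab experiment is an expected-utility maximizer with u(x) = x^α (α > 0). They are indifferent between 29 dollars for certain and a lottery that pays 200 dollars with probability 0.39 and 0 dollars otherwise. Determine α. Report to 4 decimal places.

EU(lottery) = 0.39·200^α + 0.61·0 = 0.39·200^α.
Setting u(29) equal to that: 29^α = 0.39·200^α ⇒ (29/200)^α = 0.39.
Take logs: α = ln 0.39 / ln(29/200) ≈ 0.487622.

α ≈ 0.4876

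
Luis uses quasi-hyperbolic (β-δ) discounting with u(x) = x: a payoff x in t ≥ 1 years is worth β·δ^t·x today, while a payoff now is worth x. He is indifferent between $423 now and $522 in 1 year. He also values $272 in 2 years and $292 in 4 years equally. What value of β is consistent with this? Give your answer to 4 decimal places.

β ≈ 0.8396

The second indifference involves only future payoffs, so β cancels: β·δ^2·272 = β·δ^4·292, giving δ^2 = 272/292 = 0.93151, so δ = 0.96515.
Now use the now-vs-future pair: 423 = β·δ·522 gives β = 423/(0.96515·522) ≈ 0.8396.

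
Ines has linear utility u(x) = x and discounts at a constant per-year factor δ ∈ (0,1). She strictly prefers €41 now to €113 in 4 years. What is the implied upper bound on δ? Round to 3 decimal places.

The preference means 41 > δ^4·113.
So δ^4 < 41/113 = 0.36283; taking the 4th root of both positive sides preserves the inequality.
δ < 0.36283^(1/4) = 0.776.

δ < 0.776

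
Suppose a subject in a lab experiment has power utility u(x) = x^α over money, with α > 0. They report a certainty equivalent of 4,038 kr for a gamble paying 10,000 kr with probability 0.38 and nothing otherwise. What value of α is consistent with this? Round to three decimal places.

α ≈ 1.067

The lottery's expected utility is 0.38·u(10000) + 0.62·u(0) = 0.38·10000^α (since u(0) = 0 for α > 0).
Equating: 4038^α = 0.38·10000^α, i.e. 0.4038^α = 0.38.
Take logs: α = ln 0.38 / ln(4038/10000) ≈ 1.06699.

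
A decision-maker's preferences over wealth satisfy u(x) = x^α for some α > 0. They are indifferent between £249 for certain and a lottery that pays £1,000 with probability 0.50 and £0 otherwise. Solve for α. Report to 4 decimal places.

The lottery's expected utility is 0.50·u(1000) + 0.50·u(0) = 0.50·1000^α (since u(0) = 0 for α > 0).
Equating: 249^α = 0.50·1000^α, i.e. 0.2490^α = 0.50.
Take logs: α = ln 0.50 / ln(249/1000) ≈ 0.498559.

α ≈ 0.4986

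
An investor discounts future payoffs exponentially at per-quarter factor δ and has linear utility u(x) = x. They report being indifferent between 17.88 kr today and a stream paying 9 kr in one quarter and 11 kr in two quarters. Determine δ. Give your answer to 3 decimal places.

δ ≈ 0.930

The stream is worth 9δ + 11δ² today, so 9δ + 11δ² = 17.88.
Rearranged: 11δ² + 9δ − 17.88 = 0.
δ = (−9 + √(9² + 4·11·17.88)) / (2·11) = (−9 + √867.72) / 22 ≈ 0.930.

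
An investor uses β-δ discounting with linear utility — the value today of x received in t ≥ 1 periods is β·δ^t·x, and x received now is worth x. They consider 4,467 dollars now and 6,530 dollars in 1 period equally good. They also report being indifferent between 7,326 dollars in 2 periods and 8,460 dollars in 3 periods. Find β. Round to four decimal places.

Both payoffs in the second observation are in the future, so β drops out: δ^2·7326 = δ^3·8460 ⇒ δ = 7326/8460 = 0.86596.
Now use the now-vs-future pair: 4467 = β·δ·6530 gives β = 4467/(0.86596·6530) ≈ 0.7900.

β ≈ 0.7900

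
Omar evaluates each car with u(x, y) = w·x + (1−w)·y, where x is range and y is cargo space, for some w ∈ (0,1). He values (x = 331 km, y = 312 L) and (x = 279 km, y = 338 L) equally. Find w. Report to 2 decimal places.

w = 0.33

Indifference: w·331 + (1−w)·312 = w·279 + (1−w)·338.
Collecting terms: w·52 = (1−w)·26.
Hence w = 26/(52+26) = 26/78 = 0.33.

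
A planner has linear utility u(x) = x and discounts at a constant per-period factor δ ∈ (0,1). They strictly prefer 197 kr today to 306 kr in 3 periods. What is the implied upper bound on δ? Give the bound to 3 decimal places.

δ < 0.863

Comparing present values: 197 > δ^3·306.
Hence δ^3 < 197/306 = 0.64379, and x ↦ x^(1/3) is increasing on (0,∞).
δ < 0.64379^(1/3) = 0.863.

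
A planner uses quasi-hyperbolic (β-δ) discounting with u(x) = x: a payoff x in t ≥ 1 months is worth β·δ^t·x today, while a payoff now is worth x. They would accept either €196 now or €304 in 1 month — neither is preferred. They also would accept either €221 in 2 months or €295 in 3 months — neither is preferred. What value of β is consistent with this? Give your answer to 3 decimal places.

The second indifference involves only future payoffs, so β cancels: β·δ^2·221 = β·δ^3·295, giving δ = 221/295 = 0.74915.
The first indifference: 196 = β·δ·304, so β = 196/(δ·304) = 196/(0.74915·304) ≈ 0.861.

β ≈ 0.861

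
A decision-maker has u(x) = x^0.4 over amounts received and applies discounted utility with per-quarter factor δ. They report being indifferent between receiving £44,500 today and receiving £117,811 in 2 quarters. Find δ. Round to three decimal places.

δ ≈ 0.823

Indifference means u(44500) = δ^2 · u(117811), so δ^2 = u(44500)/u(117811).
Since u(x) = x^0.4, δ^2 = (44500/117811)^0.4 = 0.37772^0.4 = 0.67744.
Hence δ = (0.67744)^(1/2) = 0.82307.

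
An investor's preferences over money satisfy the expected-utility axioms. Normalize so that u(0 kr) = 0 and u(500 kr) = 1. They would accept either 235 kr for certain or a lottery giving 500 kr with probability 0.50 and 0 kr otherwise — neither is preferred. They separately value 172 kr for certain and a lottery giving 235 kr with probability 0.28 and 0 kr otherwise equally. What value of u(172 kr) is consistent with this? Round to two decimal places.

0.14

From the first indifference, u(235 kr) = 0.50·u(500 kr) + 0.50·u(0 kr) = 0.50·1 + 0.50·0 = 0.50.
The second indifference gives u(172 kr) = 0.28·u(235 kr) + 0.72·u(0 kr) = 0.28·0.50 + 0.72·0.00 = 0.1400.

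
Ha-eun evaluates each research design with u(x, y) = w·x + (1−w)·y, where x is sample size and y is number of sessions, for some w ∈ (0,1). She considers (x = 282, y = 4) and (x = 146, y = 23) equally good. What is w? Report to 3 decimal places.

w = 0.123

u(282,4) = u(146,23) means w·282 + (1−w)·4 = w·146 + (1−w)·23.
Collecting terms: w·136 = (1−w)·19.
The marginal rate of substitution is 19/136, so w = 19/(136+19) = 0.123.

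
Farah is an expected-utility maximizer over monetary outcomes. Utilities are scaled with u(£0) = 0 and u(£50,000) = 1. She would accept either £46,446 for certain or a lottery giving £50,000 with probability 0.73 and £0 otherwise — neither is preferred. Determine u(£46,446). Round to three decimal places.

0.730

By the standard-gamble method, u(£46,446) is just the indifference probability on the best outcome: 0.73.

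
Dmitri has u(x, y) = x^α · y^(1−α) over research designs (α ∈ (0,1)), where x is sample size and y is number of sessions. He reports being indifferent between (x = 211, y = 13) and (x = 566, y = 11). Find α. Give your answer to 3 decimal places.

Indifference: 211^α · 13^(1−α) = 566^α · 11^(1−α).
Rearrange to (211/566)^α = (11/13)^(1−α) and take logs: α·-0.986736 = (1−α)·-0.167054.
Thus α·(-1.153790) = -0.167054, so α = -0.167054/-1.153790 ≈ 0.145.

α ≈ 0.145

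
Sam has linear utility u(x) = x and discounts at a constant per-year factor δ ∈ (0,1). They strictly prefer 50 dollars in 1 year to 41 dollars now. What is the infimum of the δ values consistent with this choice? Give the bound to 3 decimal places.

Under u(x) = x this choice says 41 < δ·50.
So δ > 41/50 = 0.82000.

δ > 0.820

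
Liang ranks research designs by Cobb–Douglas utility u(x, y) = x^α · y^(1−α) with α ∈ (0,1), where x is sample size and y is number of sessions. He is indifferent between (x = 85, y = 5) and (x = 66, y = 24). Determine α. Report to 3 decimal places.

Indifference: 85^α · 5^(1−α) = 66^α · 24^(1−α).
Taking logs: α·ln 85 + (1−α)·ln 5 = α·ln 66 + (1−α)·ln 24, i.e. α·0.252997 = (1−α)·1.568616.
With A = 0.252997 and B = 1.568616: α·A = (1−α)·B, so α = B/(A+B) = 1.568616/1.821613 ≈ 0.861.

α ≈ 0.861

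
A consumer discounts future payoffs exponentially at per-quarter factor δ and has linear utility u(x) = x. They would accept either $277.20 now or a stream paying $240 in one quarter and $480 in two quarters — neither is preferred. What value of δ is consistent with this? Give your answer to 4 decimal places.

δ ≈ 0.5500

Equating present values: 277.20 = 240δ + 480δ².
That is, 480δ² + 240δ − 277.20 = 0, a quadratic in δ.
By the quadratic formula (taking the positive root), δ = (−240 + √589824.00) / 960 ≈ 0.5500.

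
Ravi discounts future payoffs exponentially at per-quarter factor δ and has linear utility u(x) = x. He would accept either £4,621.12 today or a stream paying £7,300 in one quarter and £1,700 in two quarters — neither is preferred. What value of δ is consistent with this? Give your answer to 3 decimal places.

Present value of the stream is 7300·δ + 1700·δ². Indifference gives 7300δ + 1700δ² = 4621.12.
So 1700δ² + 7300δ − 4621.12 = 0.
The positive root is δ = [−7300 + √(7300² + 4·1700·4621.12)] / (2·1700) = (−7300 + 9204.000)/3400 ≈ 0.560.

δ ≈ 0.560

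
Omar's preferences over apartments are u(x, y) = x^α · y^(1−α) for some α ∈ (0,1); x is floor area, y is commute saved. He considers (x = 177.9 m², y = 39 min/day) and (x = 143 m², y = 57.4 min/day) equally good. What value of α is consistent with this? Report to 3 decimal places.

Indifference: 177.9^α · 39^(1−α) = 143^α · 57.4^(1−α).
Rearrange to (177.9/143)^α = (57.4/39)^(1−α) and take logs: α·0.218377 = (1−α)·0.386483.
So α/(1−α) = (0.386483)/(0.218377) = 1.769797, and α = 1.769797/2.769797 ≈ 0.639.

α ≈ 0.639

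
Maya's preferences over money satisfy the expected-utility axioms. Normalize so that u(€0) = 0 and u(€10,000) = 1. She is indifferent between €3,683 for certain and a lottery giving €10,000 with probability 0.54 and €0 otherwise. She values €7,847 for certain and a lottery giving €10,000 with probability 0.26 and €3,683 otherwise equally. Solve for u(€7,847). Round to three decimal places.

The first gamble pins u(€3,683): it must equal 0.54·1 + 0.46·0 = 0.54.
Chaining: u(€7,847) = 0.26·1.00 + 0.74·0.54 = 0.6596.

0.660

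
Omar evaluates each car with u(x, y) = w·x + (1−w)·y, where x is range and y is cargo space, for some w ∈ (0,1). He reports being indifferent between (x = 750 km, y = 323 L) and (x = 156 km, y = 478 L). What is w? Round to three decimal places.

w = 0.207

Indifference: w·750 + (1−w)·323 = w·156 + (1−w)·478.
Rearranging, 594·w − 155·(1−w) = 0.
So w/(1−w) = 155/594 = 0.2609, giving w = 155/(594+155) = 0.207.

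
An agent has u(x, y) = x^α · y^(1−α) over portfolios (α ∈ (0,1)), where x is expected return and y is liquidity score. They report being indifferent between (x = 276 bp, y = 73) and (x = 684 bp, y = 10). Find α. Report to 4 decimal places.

α ≈ 0.6866

Indifference: 276^α · 73^(1−α) = 684^α · 10^(1−α).
(276/684)^α = (10/73)^(1−α); take logs: α·ln(276/684) = (1−α)·ln(10/73), i.e. α·-0.9075571 = (1−α)·-1.9878743.
Thus α·(-2.8954314) = -1.9878743, so α = -1.9878743/-2.8954314 ≈ 0.6866.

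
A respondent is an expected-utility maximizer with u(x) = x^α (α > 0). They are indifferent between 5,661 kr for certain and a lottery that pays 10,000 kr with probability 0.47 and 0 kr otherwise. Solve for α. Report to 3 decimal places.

The lottery's expected utility is 0.47·u(10000) + 0.53·u(0) = 0.47·10000^α (since u(0) = 0 for α > 0).
Equating: 5661^α = 0.47·10000^α, i.e. 0.5661^α = 0.47.
α = ln(0.47) / ln(5661/10000) = -0.755023/-0.568985 ≈ 1.327.

α ≈ 1.327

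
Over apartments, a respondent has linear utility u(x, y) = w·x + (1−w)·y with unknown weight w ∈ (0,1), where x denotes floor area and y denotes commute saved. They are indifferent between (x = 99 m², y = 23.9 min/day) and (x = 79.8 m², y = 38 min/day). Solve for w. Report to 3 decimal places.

w = 0.423

Indifference: w·99 + (1−w)·23.9 = w·79.8 + (1−w)·38.
w·(99−79.8) = (1−w)·(38−23.9), i.e. w·19.2 = (1−w)·14.1.
So w/(1−w) = 14.1/19.2 = 0.7344, giving w = 14.1/(19.2+14.1) = 0.423.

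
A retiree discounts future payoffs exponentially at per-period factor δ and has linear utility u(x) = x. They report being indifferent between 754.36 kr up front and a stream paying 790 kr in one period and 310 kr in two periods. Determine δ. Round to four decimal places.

Present value of the stream is 790·δ + 310·δ². Indifference gives 790δ + 310δ² = 754.36.
So 310δ² + 790δ − 754.36 = 0.
By the quadratic formula (taking the positive root), δ = (−790 + √1559506.40) / 620 ≈ 0.7400.

δ ≈ 0.7400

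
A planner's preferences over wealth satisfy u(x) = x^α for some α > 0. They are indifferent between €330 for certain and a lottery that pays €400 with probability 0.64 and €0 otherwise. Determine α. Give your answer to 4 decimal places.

EU(lottery) = 0.64·400^α + 0.36·0 = 0.64·400^α.
Setting u(330) equal to that: 330^α = 0.64·400^α ⇒ (330/400)^α = 0.64.
Take logs: α = ln 0.64 / ln(330/400) ≈ 2.319918.

α ≈ 2.3199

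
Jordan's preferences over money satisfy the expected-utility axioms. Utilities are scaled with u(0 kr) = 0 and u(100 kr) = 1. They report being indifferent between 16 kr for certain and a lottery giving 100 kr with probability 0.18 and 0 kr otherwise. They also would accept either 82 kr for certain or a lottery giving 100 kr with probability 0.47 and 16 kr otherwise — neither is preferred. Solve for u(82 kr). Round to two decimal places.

From the first indifference, u(16 kr) = 0.18·u(100 kr) + 0.82·u(0 kr) = 0.18·1 + 0.82·0 = 0.18.
Chaining: u(82 kr) = 0.47·1.00 + 0.53·0.18 = 0.5654.

0.57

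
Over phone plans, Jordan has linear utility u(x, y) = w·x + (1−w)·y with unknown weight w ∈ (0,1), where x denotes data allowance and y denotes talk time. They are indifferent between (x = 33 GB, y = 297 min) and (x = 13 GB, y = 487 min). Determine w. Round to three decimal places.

w = 0.905

Indifference: w·33 + (1−w)·297 = w·13 + (1−w)·487.
w·(33−13) = (1−w)·(487−297), i.e. w·20 = (1−w)·190.
The marginal rate of substitution is 190/20, so w = 190/(20+190) = 0.905.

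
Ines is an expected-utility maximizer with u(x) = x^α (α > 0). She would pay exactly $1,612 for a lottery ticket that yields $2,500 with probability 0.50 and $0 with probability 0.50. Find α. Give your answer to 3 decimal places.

The lottery's expected utility is 0.50·u(2500) + 0.50·u(0) = 0.50·2500^α (since u(0) = 0 for α > 0).
Indifference: 1612^α = 0.50·2500^α, so (1612/2500)^α = 0.50.
Taking logs: α·ln(1612/2500) = ln(0.50), so α = -0.693147 / -0.438815 ≈ 1.580.

α ≈ 1.580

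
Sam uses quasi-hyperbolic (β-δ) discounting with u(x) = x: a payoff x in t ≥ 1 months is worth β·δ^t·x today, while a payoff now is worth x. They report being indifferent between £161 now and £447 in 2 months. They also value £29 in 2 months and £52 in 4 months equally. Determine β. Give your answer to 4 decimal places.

Both payoffs in the second observation are in the future, so β drops out: δ^2·29 = δ^4·52 ⇒ δ^2 = 29/52 = 0.55769, so δ = 0.74679.
The first indifference: 161 = β·δ^2·447, so β = 161/(δ^2·447) = 161/(0.55769·447) ≈ 0.6458.

β ≈ 0.6458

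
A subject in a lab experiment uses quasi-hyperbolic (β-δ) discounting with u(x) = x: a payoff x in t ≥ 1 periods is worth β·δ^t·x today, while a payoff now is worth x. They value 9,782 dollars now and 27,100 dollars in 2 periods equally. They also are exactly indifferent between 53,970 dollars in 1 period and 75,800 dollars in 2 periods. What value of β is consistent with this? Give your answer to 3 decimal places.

Both payoffs in the second observation are in the future, so β drops out: δ^1·53970 = δ^2·75800 ⇒ δ = 53970/75800 = 0.71201.
Now use the now-vs-future pair: 9782 = β·δ^2·27100 gives β = 9782/(0.50695·27100) ≈ 0.712.

β ≈ 0.712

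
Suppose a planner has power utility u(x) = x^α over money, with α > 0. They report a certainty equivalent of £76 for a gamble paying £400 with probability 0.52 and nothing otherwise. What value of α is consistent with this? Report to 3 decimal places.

The lottery's expected utility is 0.52·u(400) + 0.48·u(0) = 0.52·400^α (since u(0) = 0 for α > 0).
Setting u(76) equal to that: 76^α = 0.52·400^α ⇒ (76/400)^α = 0.52.
Taking logs: α·ln(76/400) = ln(0.52), so α = -0.653926 / -1.660731 ≈ 0.394.

α ≈ 0.394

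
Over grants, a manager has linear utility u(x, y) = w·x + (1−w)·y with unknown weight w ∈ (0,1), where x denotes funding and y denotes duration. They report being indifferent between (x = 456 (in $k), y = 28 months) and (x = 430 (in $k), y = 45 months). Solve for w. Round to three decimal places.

u(456,28) = u(430,45) means w·456 + (1−w)·28 = w·430 + (1−w)·45.
w·(456−430) = (1−w)·(45−28), i.e. w·26 = (1−w)·17.
The marginal rate of substitution is 17/26, so w = 17/(26+17) = 0.395.

w = 0.395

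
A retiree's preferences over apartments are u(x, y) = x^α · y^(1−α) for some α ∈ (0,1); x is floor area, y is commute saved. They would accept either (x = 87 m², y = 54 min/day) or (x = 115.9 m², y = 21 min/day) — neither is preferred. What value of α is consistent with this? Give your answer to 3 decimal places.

Set the two utilities equal: 87^α·54^(1−α) = 115.9^α·21^(1−α).
Rearrange to (87/115.9)^α = (21/54)^(1−α) and take logs: α·-0.286820 = (1−α)·-0.944462.
Thus α·(-1.231282) = -0.944462, so α = -0.944462/-1.231282 ≈ 0.767.

α ≈ 0.767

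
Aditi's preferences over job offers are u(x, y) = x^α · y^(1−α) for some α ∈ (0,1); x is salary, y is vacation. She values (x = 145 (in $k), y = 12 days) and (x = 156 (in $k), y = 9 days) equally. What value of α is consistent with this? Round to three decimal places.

The Cobb–Douglas utilities coincide, so 145^α·12^(1−α) = 156^α·9^(1−α).
Rearrange to (145/156)^α = (9/12)^(1−α) and take logs: α·-0.073122 = (1−α)·-0.287682.
Thus α·(-0.360804) = -0.287682, so α = -0.287682/-0.360804 ≈ 0.797.

α ≈ 0.797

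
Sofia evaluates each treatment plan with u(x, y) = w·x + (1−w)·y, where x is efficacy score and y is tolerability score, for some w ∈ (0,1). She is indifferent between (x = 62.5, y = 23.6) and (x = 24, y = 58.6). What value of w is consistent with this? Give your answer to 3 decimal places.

w = 0.476

u(62.5,23.6) = u(24,58.6) means w·62.5 + (1−w)·23.6 = w·24 + (1−w)·58.6.
Rearranging, 38.5·w − 35·(1−w) = 0.
So w/(1−w) = 35/38.5 = 0.9091, giving w = 35/(38.5+35) = 0.476.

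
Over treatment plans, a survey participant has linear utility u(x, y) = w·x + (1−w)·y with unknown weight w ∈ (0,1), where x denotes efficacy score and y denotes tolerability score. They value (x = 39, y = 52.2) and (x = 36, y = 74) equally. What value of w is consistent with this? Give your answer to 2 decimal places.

Equating utilities: w·39 + (1−w)·52.2 = w·36 + (1−w)·74.
Rearranging, 3·w − 21.8·(1−w) = 0.
The marginal rate of substitution is 21.8/3, so w = 21.8/(3+21.8) = 0.88.

w = 0.88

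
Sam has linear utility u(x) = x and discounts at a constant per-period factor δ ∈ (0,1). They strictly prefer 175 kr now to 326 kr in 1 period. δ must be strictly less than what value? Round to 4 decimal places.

δ < 0.5368

Comparing present values: 175 > δ·326.
So δ < 175/326 = 0.53681.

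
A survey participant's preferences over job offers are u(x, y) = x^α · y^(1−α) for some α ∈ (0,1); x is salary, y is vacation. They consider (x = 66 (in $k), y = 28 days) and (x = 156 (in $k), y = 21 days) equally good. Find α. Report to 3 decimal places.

Indifference: 66^α · 28^(1−α) = 156^α · 21^(1−α).
Taking logs: α·ln 66 + (1−α)·ln 28 = α·ln 156 + (1−α)·ln 21, i.e. α·-0.860201 = (1−α)·-0.287682.
Thus α·(-1.147883) = -0.287682, so α = -0.287682/-1.147883 ≈ 0.251.

α ≈ 0.251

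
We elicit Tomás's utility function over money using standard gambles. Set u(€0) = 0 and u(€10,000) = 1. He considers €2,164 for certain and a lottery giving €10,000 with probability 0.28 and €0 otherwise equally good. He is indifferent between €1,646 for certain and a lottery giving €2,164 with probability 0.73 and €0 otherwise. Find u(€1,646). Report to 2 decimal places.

From the first indifference, u(€2,164) = 0.28·u(€10,000) + 0.72·u(€0) = 0.28·1 + 0.72·0 = 0.28.
Chaining: u(€1,646) = 0.73·0.28 + 0.27·0.00 = 0.2044.

0.20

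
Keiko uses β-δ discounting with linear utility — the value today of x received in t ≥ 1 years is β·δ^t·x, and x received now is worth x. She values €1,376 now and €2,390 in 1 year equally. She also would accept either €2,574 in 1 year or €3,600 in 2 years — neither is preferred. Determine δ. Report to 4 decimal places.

The second indifference involves only future payoffs, so β cancels: β·δ^1·2574 = β·δ^2·3600, giving δ = 2574/3600 = 0.71500.

δ ≈ 0.7150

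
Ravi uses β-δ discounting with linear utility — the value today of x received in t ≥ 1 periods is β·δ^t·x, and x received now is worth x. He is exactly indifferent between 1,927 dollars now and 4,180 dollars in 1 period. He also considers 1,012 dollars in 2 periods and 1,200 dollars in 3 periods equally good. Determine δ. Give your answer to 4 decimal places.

The second indifference involves only future payoffs, so β cancels: β·δ^2·1012 = β·δ^3·1200, giving δ = 1012/1200 = 0.84333.

δ ≈ 0.8433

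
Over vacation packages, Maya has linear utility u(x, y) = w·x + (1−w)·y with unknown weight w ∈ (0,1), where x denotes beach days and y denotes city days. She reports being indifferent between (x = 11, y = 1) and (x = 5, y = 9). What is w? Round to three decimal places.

w = 0.571

u(11,1) = u(5,9) means w·11 + (1−w)·1 = w·5 + (1−w)·9.
Collecting terms: w·6 = (1−w)·8.
Hence w = 8/(6+8) = 8/14 = 0.571.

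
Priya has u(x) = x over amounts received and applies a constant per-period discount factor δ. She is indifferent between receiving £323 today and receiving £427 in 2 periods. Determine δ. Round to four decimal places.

δ ≈ 0.8697

The payoff in 2 periods is discounted by δ^2, so u(323) = δ^2·u(427) and δ^2 = u(323)/u(427).
With u(x) = x: δ^2 = 323/427 = 0.75644.
Hence δ = (0.75644)^(1/2) = 0.869736.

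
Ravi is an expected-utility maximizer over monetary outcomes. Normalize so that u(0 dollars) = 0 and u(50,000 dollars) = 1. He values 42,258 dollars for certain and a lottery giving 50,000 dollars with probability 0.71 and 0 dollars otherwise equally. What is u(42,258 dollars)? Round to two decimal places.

By the standard-gamble method, u(42,258 dollars) is just the indifference probability on the best outcome: 0.71.

0.71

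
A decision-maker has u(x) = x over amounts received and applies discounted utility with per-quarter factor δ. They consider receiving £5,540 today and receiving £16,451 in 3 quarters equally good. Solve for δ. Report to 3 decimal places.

δ ≈ 0.696

The payoff in 3 quarters is discounted by δ^3, so u(5540) = δ^3·u(16451) and δ^3 = u(5540)/u(16451).
With u(x) = x: δ^3 = 5540/16451 = 0.33676.
Taking the cube root: δ = 0.33676^(1/3) ≈ 0.696.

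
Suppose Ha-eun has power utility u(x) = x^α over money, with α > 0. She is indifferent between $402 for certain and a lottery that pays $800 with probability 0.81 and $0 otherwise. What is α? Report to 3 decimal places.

The lottery's expected utility is 0.81·u(800) + 0.19·u(0) = 0.81·800^α (since u(0) = 0 for α > 0).
Indifference: 402^α = 0.81·800^α, so (402/800)^α = 0.81.
Take logs: α = ln 0.81 / ln(402/800) ≈ 0.30621.

α ≈ 0.306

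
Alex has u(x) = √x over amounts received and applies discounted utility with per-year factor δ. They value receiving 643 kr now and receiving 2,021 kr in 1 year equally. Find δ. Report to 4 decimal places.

The payoff in 1 year is discounted by δ, so u(643) = δ·u(2021) and δ = u(643)/u(2021).
Since u(x) = √x, δ = √(643/2021) = 0.56406.

δ ≈ 0.5641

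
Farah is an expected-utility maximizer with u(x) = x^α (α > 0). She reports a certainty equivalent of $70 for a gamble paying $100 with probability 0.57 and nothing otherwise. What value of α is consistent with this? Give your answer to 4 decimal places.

α ≈ 1.5760

EU(lottery) = 0.57·100^α + 0.43·0 = 0.57·100^α.
Indifference: 70^α = 0.57·100^α, so (70/100)^α = 0.57.
α = ln(0.57) / ln(70/100) = -0.5621189/-0.3566749 ≈ 1.5760.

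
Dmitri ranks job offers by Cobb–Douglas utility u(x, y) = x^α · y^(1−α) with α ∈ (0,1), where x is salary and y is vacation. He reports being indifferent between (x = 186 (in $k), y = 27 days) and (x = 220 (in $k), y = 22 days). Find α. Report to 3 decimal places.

α ≈ 0.550

The Cobb–Douglas utilities coincide, so 186^α·27^(1−α) = 220^α·22^(1−α).
Rearrange to (186/220)^α = (22/27)^(1−α) and take logs: α·-0.167881 = (1−α)·-0.204794.
Thus α·(-0.372675) = -0.204794, so α = -0.204794/-0.372675 ≈ 0.550.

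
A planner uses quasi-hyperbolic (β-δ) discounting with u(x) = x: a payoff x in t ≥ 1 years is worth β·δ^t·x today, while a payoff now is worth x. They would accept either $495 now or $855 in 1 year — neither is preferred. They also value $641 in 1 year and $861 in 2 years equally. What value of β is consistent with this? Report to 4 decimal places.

β ≈ 0.7777

From the later pair, β·δ^1·641 = β·δ^2·861; dividing through, δ = 641/861 = 0.74448.
Now use the now-vs-future pair: 495 = β·δ·855 gives β = 495/(0.74448·855) ≈ 0.7777.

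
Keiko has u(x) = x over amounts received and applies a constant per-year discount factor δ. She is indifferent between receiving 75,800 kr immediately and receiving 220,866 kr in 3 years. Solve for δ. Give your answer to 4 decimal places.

δ ≈ 0.7001

Equating discounted utilities: u(75800) = δ^3·u(220866) ⇒ δ^3 = u(75800)/u(220866).
With u(x) = x: δ^3 = 75800/220866 = 0.34319.
So δ = 0.34319^(1/3) ≈ 0.7001.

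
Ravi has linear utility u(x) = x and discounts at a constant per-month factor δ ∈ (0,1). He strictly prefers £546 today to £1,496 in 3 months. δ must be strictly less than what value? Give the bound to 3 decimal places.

δ < 0.715

Comparing present values: 546 > δ^3·1496.
So δ^3 < 546/1496 = 0.36497; taking the cube root of both positive sides preserves the inequality.
δ < (546/1496)^(1/3) ≈ 0.715.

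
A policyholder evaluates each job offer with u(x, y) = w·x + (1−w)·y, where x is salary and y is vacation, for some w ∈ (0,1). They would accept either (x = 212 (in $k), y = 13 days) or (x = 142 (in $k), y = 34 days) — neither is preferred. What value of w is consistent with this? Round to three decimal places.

w = 0.231

Indifference: w·212 + (1−w)·13 = w·142 + (1−w)·34.
w·(212−142) = (1−w)·(34−13), i.e. w·70 = (1−w)·21.
So w/(1−w) = 21/70 = 0.3000, giving w = 21/(70+21) = 0.231.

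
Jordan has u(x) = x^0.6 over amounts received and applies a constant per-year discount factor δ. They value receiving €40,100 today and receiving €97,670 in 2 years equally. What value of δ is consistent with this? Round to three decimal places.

δ ≈ 0.766

The payoff in 2 years is discounted by δ^2, so u(40100) = δ^2·u(97670) and δ^2 = u(40100)/u(97670).
With u(x) = x^0.6: δ^2 = 40100^0.6/97670^0.6 = (40100/97670)^0.6 = 0.58618.
Hence δ = (0.58618)^(1/2) = 0.76562.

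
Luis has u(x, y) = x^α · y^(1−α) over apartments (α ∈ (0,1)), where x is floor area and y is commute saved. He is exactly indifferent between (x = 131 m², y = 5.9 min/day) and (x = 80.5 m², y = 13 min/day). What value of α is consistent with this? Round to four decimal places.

Indifference: 131^α · 5.9^(1−α) = 80.5^α · 13^(1−α).
Rearrange to (131/80.5)^α = (13/5.9)^(1−α) and take logs: α·0.4869401 = (1−α)·0.7899970.
Thus α·(1.2769371) = 0.7899970, so α = 0.7899970/1.2769371 ≈ 0.6187.

α ≈ 0.6187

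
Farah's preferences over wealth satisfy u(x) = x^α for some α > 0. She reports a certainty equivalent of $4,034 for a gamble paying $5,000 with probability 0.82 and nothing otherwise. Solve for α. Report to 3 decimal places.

α ≈ 0.924

EU(lottery) = 0.82·5000^α + 0.18·0 = 0.82·5000^α.
Equating: 4034^α = 0.82·5000^α, i.e. 0.8068^α = 0.82.
Take logs: α = ln 0.82 / ln(4034/5000) ≈ 0.92441.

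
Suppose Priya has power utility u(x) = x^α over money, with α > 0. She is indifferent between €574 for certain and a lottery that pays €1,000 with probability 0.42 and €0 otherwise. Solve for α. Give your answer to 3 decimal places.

α ≈ 1.563

Since u(0) = 0, the lottery's EU is 0.42·1000^α.
Indifference: 574^α = 0.42·1000^α, so (574/1000)^α = 0.42.
α = ln(0.42) / ln(574/1000) = -0.867501/-0.555126 ≈ 1.563.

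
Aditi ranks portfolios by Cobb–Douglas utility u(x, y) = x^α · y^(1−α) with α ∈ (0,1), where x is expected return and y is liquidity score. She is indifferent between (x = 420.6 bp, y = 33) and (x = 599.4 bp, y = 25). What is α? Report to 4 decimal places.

α ≈ 0.4394

Set the two utilities equal: 420.6^α·33^(1−α) = 599.4^α·25^(1−α).
(420.6/599.4)^α = (25/33)^(1−α); take logs: α·ln(420.6/599.4) = (1−α)·ln(25/33), i.e. α·-0.3542469 = (1−α)·-0.2776317.
Thus α·(-0.6318786) = -0.2776317, so α = -0.2776317/-0.6318786 ≈ 0.4394.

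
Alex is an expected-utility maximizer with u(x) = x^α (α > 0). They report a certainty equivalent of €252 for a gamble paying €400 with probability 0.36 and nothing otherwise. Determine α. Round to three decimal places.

α ≈ 2.211

Since u(0) = 0, the lottery's EU is 0.36·400^α.
Equating: 252^α = 0.36·400^α, i.e. 0.6300^α = 0.36.
Take logs: α = ln 0.36 / ln(252/400) ≈ 2.21120.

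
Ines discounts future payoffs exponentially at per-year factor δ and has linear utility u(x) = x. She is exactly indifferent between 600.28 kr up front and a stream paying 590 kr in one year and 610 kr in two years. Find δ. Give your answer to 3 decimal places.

δ ≈ 0.620

Present value of the stream is 590·δ + 610·δ². Indifference gives 590δ + 610δ² = 600.28.
So 610δ² + 590δ − 600.28 = 0.
The positive root is δ = [−590 + √(590² + 4·610·600.28)] / (2·610) = (−590 + 1346.396)/1220 ≈ 0.620.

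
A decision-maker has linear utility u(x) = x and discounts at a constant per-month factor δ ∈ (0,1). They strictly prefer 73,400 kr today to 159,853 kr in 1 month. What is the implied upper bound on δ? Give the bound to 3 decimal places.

Under u(x) = x this choice says 73400 > δ·159853.
Dividing through by 159853 gives δ < 0.45917.

δ < 0.459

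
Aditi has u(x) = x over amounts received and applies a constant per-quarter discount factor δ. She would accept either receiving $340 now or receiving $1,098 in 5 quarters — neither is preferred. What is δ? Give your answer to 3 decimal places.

δ ≈ 0.791

The payoff in 5 quarters is discounted by δ^5, so u(340) = δ^5·u(1098) and δ^5 = u(340)/u(1098).
With u(x) = x: δ^5 = 340/1098 = 0.30965.
Taking the 5th root: δ = 0.30965^(1/5) ≈ 0.791.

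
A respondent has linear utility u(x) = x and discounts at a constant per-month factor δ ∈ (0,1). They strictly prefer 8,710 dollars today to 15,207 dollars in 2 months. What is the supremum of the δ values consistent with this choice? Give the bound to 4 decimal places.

The preference means 8710 > δ^2·15207.
So δ^2 < 8710/15207 = 0.57276; taking the square root of both positive sides preserves the inequality.
δ < (8710/15207)^(1/2) ≈ 0.7568.

δ < 0.7568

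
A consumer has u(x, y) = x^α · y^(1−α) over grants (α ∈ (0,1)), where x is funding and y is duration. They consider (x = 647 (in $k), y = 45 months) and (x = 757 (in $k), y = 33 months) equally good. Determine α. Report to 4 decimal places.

Set the two utilities equal: 647^α·45^(1−α) = 757^α·33^(1−α).
Taking logs: α·ln 647 + (1−α)·ln 45 = α·ln 757 + (1−α)·ln 33, i.e. α·-0.1570170 = (1−α)·-0.3101549.
So α/(1−α) = (-0.3101549)/(-0.1570170) = 1.9752950, and α = 1.9752950/2.9752950 ≈ 0.6639.

α ≈ 0.6639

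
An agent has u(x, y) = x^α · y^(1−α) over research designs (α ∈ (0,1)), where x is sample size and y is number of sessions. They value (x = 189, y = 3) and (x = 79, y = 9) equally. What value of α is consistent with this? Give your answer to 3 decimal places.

α ≈ 0.557

Set the two utilities equal: 189^α·3^(1−α) = 79^α·9^(1−α).
Taking logs: α·ln 189 + (1−α)·ln 3 = α·ln 79 + (1−α)·ln 9, i.e. α·0.872299 = (1−α)·1.098612.
Thus α·(1.970911) = 1.098612, so α = 1.098612/1.970911 ≈ 0.557.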